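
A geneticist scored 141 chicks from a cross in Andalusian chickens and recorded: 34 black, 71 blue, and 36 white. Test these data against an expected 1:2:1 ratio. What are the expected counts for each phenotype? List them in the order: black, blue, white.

Total ratio parts = 4. Expected numbers out of 141:
  black: 141 × 1/4 = 35.25
  blue: 141 × 2/4 = 70.5
  white: 141 × 1/4 = 35.25

35.25, 70.5, 35.25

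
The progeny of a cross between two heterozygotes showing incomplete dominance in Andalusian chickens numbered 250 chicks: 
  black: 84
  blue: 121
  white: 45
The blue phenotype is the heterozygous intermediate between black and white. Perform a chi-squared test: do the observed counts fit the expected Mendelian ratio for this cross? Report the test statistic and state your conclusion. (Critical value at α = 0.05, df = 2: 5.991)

With incomplete dominance, a heterozygote × heterozygote cross gives a 1:2:1 phenotypic ratio.
Total ratio parts = 4. Expected numbers out of 250:
  black: 250 × 1/4 = 62.5
  blue: 250 × 2/4 = 125
  white: 250 × 1/4 = 62.5
χ² = Σ (O − E)² / E
  black: (84 − 62.5)² / 62.5 = 7.3960
  blue: (121 − 125)² / 125 = 0.1280
  white: (45 − 62.5)² / 62.5 = 4.9000
χ² = 7.3960 + 0.1280 + 4.9000 = 12.424
Degrees of freedom = 3 − 1 = 2; critical value at α = 0.05 is 5.991.
Since 12.424 > 5.991, we reject the null hypothesis — the data do not fit the 1:2:1 ratio.

12.424; not consistent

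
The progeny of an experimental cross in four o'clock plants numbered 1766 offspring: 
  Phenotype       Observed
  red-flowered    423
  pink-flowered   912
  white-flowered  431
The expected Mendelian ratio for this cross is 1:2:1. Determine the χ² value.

Expected counts for N = 1766 under a 1:2:1 ratio (total parts = 4):
  red-flowered: 1766 × 1/4 = 441.5
  pink-flowered: 1766 × 2/4 = 883
  white-flowered: 1766 × 1/4 = 441.5
χ² = Σ (O − E)² / E
  red-flowered: (423 − 441.5)² / 441.5 = 0.7752
  pink-flowered: (912 − 883)² / 883 = 0.9524
  white-flowered: (431 − 441.5)² / 441.5 = 0.2497
χ² = 0.7752 + 0.9524 + 0.2497 = 1.9773 ≈ 1.977

1.977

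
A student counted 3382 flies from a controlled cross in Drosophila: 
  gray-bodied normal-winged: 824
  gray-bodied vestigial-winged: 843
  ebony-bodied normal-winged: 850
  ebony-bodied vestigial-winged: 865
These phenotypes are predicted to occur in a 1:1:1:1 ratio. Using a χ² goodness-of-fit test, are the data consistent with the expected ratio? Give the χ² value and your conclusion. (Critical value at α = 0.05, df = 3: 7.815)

Expected counts for N = 3382 under a 1:1:1:1 ratio (total parts = 4):
  gray-bodied normal-winged: 3382 × 1/4 = 845.5
  gray-bodied vestigial-winged: 3382 × 1/4 = 845.5
  ebony-bodied normal-winged: 3382 × 1/4 = 845.5
  ebony-bodied vestigial-winged: 3382 × 1/4 = 845.5
χ² = Σ (O − E)² / E
  gray-bodied normal-winged: (824 − 845.5)² / 845.5 = 0.5467
  gray-bodied vestigial-winged: (843 − 845.5)² / 845.5 = 0.0074
  ebony-bodied normal-winged: (850 − 845.5)² / 845.5 = 0.0240
  ebony-bodied vestigial-winged: (865 − 845.5)² / 845.5 = 0.4497
χ² = 0.5467 + 0.0074 + 0.0240 + 0.4497 = 1.0278 ≈ 1.028
Degrees of freedom = 4 − 1 = 3; critical value at α = 0.05 is 7.815.
Since 1.028 < 7.815, we fail to reject the null hypothesis — the data are consistent with the 1:1:1:1 ratio.

1.028; consistent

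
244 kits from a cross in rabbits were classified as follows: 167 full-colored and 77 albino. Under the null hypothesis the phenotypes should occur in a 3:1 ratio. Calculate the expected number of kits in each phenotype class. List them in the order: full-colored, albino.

183, 61

Expected counts for N = 244 under a 3:1 ratio (total parts = 4):
  full-colored: 244 × 3/4 = 183
  albino: 244 × 1/4 = 61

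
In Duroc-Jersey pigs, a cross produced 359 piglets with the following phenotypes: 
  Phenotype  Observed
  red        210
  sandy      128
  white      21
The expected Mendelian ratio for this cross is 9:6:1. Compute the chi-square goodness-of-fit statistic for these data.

0.740

Under the 9:6:1 hypothesis (Σ ratio = 16, N = 359):
  red: 359 × 9/16 = 201.9375
  sandy: 359 × 6/16 = 134.625
  white: 359 × 1/16 = 22.4375
χ² = Σ (O − E)² / E
  red: (210 − 201.9375)² / 201.9375 = 0.3219
  sandy: (128 − 134.625)² / 134.625 = 0.3260
  white: (21 − 22.4375)² / 22.4375 = 0.0921
χ² = 0.3219 + 0.3260 + 0.0921 = 0.740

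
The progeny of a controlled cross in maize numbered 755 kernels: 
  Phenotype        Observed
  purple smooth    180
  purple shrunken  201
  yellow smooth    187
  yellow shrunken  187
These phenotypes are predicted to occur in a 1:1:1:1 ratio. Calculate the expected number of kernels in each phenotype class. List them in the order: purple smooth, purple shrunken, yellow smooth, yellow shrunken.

Total ratio parts = 4. Expected numbers out of 755:
  purple smooth: 755 × 1/4 = 188.75
  purple shrunken: 755 × 1/4 = 188.75
  yellow smooth: 755 × 1/4 = 188.75
  yellow shrunken: 755 × 1/4 = 188.75

188.75, 188.75, 188.75, 188.75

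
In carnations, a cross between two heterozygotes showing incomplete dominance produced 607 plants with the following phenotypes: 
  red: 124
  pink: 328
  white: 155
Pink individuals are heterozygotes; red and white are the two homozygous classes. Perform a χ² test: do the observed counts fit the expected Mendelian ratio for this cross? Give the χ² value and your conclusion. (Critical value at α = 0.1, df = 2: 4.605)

7.122; not consistent

With incomplete dominance, a heterozygote × heterozygote cross gives a 1:2:1 phenotypic ratio.
Expected counts for N = 607 under a 1:2:1 ratio (total parts = 4):
  red: 607 × 1/4 = 151.75
  pink: 607 × 2/4 = 303.5
  white: 607 × 1/4 = 151.75
χ² = Σ (O − E)² / E
  red: (124 − 151.75)² / 151.75 = 5.0745
  pink: (328 − 303.5)² / 303.5 = 1.9778
  white: (155 − 151.75)² / 151.75 = 0.0696
χ² = 5.0745 + 1.9778 + 0.0696 = 7.1219 ≈ 7.122
Degrees of freedom = 3 − 1 = 2; critical value at α = 0.1 is 4.605.
Since 7.122 > 4.605, we reject the null hypothesis — the data do not fit the 1:2:1 ratio.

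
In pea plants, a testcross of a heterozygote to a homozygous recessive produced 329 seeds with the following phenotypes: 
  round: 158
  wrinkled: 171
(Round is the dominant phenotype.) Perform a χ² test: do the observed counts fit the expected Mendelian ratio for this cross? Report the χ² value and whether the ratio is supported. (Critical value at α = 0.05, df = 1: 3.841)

A testcross of a heterozygote (Aa × aa) gives a 1:1 phenotypic ratio.
Under the 1:1 hypothesis (Σ ratio = 2, N = 329):
  round: 329 × 1/2 = 164.5
  wrinkled: 329 × 1/2 = 164.5
χ² = Σ (O − E)² / E
  round: (158 − 164.5)² / 164.5 = 0.2568
  wrinkled: (171 − 164.5)² / 164.5 = 0.2568
χ² = 0.2568 + 0.2568 = 0.5136 ≈ 0.514
Degrees of freedom = 2 − 1 = 1; critical value at α = 0.05 is 3.841.
Since 0.514 < 3.841, we fail to reject the null hypothesis — the data are consistent with the 1:1 ratio.

0.514; consistent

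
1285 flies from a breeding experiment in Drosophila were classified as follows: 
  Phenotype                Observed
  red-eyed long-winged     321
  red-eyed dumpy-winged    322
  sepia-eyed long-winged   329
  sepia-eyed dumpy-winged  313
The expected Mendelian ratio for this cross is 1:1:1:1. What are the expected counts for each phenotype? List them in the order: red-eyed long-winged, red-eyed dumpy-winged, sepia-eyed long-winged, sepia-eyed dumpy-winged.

Under the 1:1:1:1 hypothesis (Σ ratio = 4, N = 1285):
  red-eyed long-winged: 1285 × 1/4 = 321.25
  red-eyed dumpy-winged: 1285 × 1/4 = 321.25
  sepia-eyed long-winged: 1285 × 1/4 = 321.25
  sepia-eyed dumpy-winged: 1285 × 1/4 = 321.25

321.25, 321.25, 321.25, 321.25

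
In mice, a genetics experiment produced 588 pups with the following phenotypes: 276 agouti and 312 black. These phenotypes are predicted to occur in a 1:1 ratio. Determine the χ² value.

Total ratio parts = 2. Expected numbers out of 588:
  agouti: 588 × 1/2 = 294
  black: 588 × 1/2 = 294
χ² = Σ (O − E)² / E
  agouti: (276 − 294)² / 294 = 1.1020
  black: (312 − 294)² / 294 = 1.1020
χ² = 1.1020 + 1.1020 = 2.204

2.204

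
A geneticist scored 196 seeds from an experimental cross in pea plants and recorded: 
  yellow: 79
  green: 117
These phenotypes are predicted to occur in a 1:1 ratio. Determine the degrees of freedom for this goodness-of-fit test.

A goodness-of-fit test with 2 phenotype classes has df = 2 − 1 = 1.

1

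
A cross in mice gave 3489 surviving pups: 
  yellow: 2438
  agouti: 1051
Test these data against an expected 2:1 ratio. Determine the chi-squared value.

16.179

Total ratio parts = 3. Expected numbers out of 3489:
  yellow: 3489 × 2/3 = 2326
  agouti: 3489 × 1/3 = 1163
χ² = Σ (O − E)² / E
  yellow: (2438 − 2326)² / 2326 = 5.3929
  agouti: (1051 − 1163)² / 1163 = 10.7859
χ² = 5.3929 + 10.7859 = 16.1788 ≈ 16.179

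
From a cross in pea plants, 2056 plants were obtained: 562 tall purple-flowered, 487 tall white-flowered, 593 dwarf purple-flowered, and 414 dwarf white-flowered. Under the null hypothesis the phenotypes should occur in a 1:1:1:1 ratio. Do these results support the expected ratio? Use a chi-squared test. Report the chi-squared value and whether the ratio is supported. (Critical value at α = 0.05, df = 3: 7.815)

37.498; not consistent

Expected counts for N = 2056 under a 1:1:1:1 ratio (total parts = 4):
  tall purple-flowered: 2056 × 1/4 = 514
  tall white-flowered: 2056 × 1/4 = 514
  dwarf purple-flowered: 2056 × 1/4 = 514
  dwarf white-flowered: 2056 × 1/4 = 514
χ² = Σ (O − E)² / E
  tall purple-flowered: (562 − 514)² / 514 = 4.4825
  tall white-flowered: (487 − 514)² / 514 = 1.4183
  dwarf purple-flowered: (593 − 514)² / 514 = 12.1420
  dwarf white-flowered: (414 − 514)² / 514 = 19.4553
χ² = 4.4825 + 1.4183 + 12.1420 + 19.4553 = 37.4981 ≈ 37.498
Degrees of freedom = 4 − 1 = 3; critical value at α = 0.05 is 7.815.
Since 37.498 > 7.815, we reject the null hypothesis — the data do not fit the 1:1:1:1 ratio.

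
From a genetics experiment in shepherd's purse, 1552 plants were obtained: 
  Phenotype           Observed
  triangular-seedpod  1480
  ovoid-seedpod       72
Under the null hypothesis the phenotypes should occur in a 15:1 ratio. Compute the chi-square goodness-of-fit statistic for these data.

Total ratio parts = 16. Expected numbers out of 1552:
  triangular-seedpod: 1552 × 15/16 = 1455
  ovoid-seedpod: 1552 × 1/16 = 97
χ² = Σ (O − E)² / E
  triangular-seedpod: (1480 − 1455)² / 1455 = 0.4296
  ovoid-seedpod: (72 − 97)² / 97 = 6.4433
χ² = 0.4296 + 6.4433 = 6.8729 ≈ 6.873

6.873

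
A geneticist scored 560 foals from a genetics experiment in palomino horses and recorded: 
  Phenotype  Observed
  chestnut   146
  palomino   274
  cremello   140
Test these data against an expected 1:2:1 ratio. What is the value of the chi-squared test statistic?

0.386

Expected counts for N = 560 under a 1:2:1 ratio (total parts = 4):
  chestnut: 560 × 1/4 = 140
  palomino: 560 × 2/4 = 280
  cremello: 560 × 1/4 = 140
χ² = Σ (O − E)² / E
  chestnut: (146 − 140)² / 140 = 0.2571
  palomino: (274 − 280)² / 280 = 0.1286
  cremello: (140 − 140)² / 140 = 0.0000
χ² = 0.2571 + 0.1286 + 0.0000 = 0.3857 ≈ 0.386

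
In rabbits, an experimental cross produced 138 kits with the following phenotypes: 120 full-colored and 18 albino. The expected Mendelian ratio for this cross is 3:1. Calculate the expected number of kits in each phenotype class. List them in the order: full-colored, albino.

The 3:1 ratio has 4 parts, so with N = 138 the expected counts are:
  full-colored: 138 × 3/4 = 103.5
  albino: 138 × 1/4 = 34.5

103.5, 34.5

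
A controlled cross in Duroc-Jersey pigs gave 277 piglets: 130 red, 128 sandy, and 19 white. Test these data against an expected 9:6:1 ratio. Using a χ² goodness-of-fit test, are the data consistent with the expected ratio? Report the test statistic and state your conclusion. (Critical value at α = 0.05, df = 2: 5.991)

10.044; not consistent

Under the 9:6:1 hypothesis (Σ ratio = 16, N = 277):
  red: 277 × 9/16 = 155.8125
  sandy: 277 × 6/16 = 103.875
  white: 277 × 1/16 = 17.3125
χ² = Σ (O − E)² / E
  red: (130 − 155.8125)² / 155.8125 = 4.2762
  sandy: (128 − 103.875)² / 103.875 = 5.6030
  white: (19 − 17.3125)² / 17.3125 = 0.1645
χ² = 4.2762 + 5.6030 + 0.1645 = 10.0437 ≈ 10.044
Degrees of freedom = 3 − 1 = 2; critical value at α = 0.05 is 5.991.
Since 10.044 > 5.991, we reject the null hypothesis — the data do not fit the 9:6:1 ratio.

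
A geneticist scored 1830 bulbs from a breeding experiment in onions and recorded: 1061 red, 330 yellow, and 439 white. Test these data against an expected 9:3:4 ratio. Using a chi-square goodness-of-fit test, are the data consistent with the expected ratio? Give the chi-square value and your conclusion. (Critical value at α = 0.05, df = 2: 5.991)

2.222; consistent

Total ratio parts = 16. Expected numbers out of 1830:
  red: 1830 × 9/16 = 1029.375
  yellow: 1830 × 3/16 = 343.125
  white: 1830 × 4/16 = 457.5
χ² = Σ (O − E)² / E
  red: (1061 − 1029.375)² / 1029.375 = 0.9716
  yellow: (330 − 343.125)² / 343.125 = 0.5020
  white: (439 − 457.5)² / 457.5 = 0.7481
χ² = 0.9716 + 0.5020 + 0.7481 = 2.2217 ≈ 2.222
Degrees of freedom = 3 − 1 = 2; critical value at α = 0.05 is 5.991.
Since 2.222 < 5.991, we fail to reject the null hypothesis — the data are consistent with the 9:3:4 ratio.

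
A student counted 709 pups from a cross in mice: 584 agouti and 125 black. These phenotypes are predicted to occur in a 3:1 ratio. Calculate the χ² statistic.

Total ratio parts = 4. Expected numbers out of 709:
  agouti: 709 × 3/4 = 531.75
  black: 709 × 1/4 = 177.25
χ² = Σ (O − E)² / E
  agouti: (584 − 531.75)² / 531.75 = 5.1341
  black: (125 − 177.25)² / 177.25 = 15.4023
χ² = 5.1341 + 15.4023 = 20.5364 ≈ 20.536

20.536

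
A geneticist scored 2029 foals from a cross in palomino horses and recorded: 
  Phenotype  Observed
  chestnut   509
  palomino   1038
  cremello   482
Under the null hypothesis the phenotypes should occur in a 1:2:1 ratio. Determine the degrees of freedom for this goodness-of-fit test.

2

A goodness-of-fit test with 3 phenotype classes has df = 3 − 1 = 2.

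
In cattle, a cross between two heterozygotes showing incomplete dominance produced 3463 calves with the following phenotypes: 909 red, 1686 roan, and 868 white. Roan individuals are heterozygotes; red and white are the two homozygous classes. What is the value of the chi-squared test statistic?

3.362

With incomplete dominance, a heterozygote × heterozygote cross gives a 1:2:1 phenotypic ratio.
Total ratio parts = 4. Expected numbers out of 3463:
  red: 3463 × 1/4 = 865.75
  roan: 3463 × 2/4 = 1731.5
  white: 3463 × 1/4 = 865.75
χ² = Σ (O − E)² / E
  red: (909 − 865.75)² / 865.75 = 2.1606
  roan: (1686 − 1731.5)² / 1731.5 = 1.1956
  white: (868 − 865.75)² / 865.75 = 0.0058
χ² = 2.1606 + 1.1956 + 0.0058 = 3.362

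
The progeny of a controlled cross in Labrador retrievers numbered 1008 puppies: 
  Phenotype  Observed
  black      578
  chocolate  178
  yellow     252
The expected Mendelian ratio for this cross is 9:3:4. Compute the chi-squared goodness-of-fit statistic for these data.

0.854

Under the 9:3:4 hypothesis (Σ ratio = 16, N = 1008):
  black: 1008 × 9/16 = 567
  chocolate: 1008 × 3/16 = 189
  yellow: 1008 × 4/16 = 252
χ² = Σ (O − E)² / E
  black: (578 − 567)² / 567 = 0.2134
  chocolate: (178 − 189)² / 189 = 0.6402
  yellow: (252 − 252)² / 252 = 0.0000
χ² = 0.2134 + 0.6402 + 0.0000 = 0.8536 ≈ 0.854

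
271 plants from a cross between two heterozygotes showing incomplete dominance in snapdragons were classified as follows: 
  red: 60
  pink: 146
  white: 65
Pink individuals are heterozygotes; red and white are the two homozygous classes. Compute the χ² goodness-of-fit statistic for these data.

1.812

With incomplete dominance, a heterozygote × heterozygote cross gives a 1:2:1 phenotypic ratio.
Total ratio parts = 4. Expected numbers out of 271:
  red: 271 × 1/4 = 67.75
  pink: 271 × 2/4 = 135.5
  white: 271 × 1/4 = 67.75
χ² = Σ (O − E)² / E
  red: (60 − 67.75)² / 67.75 = 0.8865
  pink: (146 − 135.5)² / 135.5 = 0.8137
  white: (65 − 67.75)² / 67.75 = 0.1116
χ² = 0.8865 + 0.8137 + 0.1116 = 1.8118 ≈ 1.812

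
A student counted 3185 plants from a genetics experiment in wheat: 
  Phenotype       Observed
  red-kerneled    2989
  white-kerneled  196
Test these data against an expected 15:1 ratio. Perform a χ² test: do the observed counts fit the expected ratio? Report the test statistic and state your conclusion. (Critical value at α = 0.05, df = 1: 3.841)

Expected counts for N = 3185 under a 15:1 ratio (total parts = 16):
  red-kerneled: 3185 × 15/16 = 2985.9375
  white-kerneled: 3185 × 1/16 = 199.0625
χ² = Σ (O − E)² / E
  red-kerneled: (2989 − 2985.9375)² / 2985.9375 = 0.0031
  white-kerneled: (196 − 199.0625)² / 199.0625 = 0.0471
χ² = 0.0031 + 0.0471 = 0.0502 ≈ 0.050
Degrees of freedom = 2 − 1 = 1; critical value at α = 0.05 is 3.841.
Since 0.050 < 3.841, we fail to reject the null hypothesis — the data are consistent with the 15:1 ratio.

0.050; consistent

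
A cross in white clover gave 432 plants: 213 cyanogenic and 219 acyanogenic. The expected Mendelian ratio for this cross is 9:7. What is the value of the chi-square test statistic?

Under the 9:7 hypothesis (Σ ratio = 16, N = 432):
  cyanogenic: 432 × 9/16 = 243
  acyanogenic: 432 × 7/16 = 189
χ² = Σ (O − E)² / E
  cyanogenic: (213 − 243)² / 243 = 3.7037
  acyanogenic: (219 − 189)² / 189 = 4.7619
χ² = 3.7037 + 4.7619 = 8.4656 ≈ 8.466

8.466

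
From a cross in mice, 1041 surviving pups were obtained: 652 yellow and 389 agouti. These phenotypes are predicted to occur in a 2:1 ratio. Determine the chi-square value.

Total ratio parts = 3. Expected numbers out of 1041:
  yellow: 1041 × 2/3 = 694
  agouti: 1041 × 1/3 = 347
χ² = Σ (O − E)² / E
  yellow: (652 − 694)² / 694 = 2.5418
  agouti: (389 − 347)² / 347 = 5.0836
χ² = 2.5418 + 5.0836 = 7.6254 ≈ 7.625

7.625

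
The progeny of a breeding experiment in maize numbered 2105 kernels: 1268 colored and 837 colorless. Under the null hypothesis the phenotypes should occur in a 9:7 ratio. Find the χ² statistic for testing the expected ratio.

13.601

Total ratio parts = 16. Expected numbers out of 2105:
  colored: 2105 × 9/16 = 1184.0625
  colorless: 2105 × 7/16 = 920.9375
χ² = Σ (O − E)² / E
  colored: (1268 − 1184.0625)² / 1184.0625 = 5.9503
  colorless: (837 − 920.9375)² / 920.9375 = 7.6504
χ² = 5.9503 + 7.6504 = 13.6007 ≈ 13.601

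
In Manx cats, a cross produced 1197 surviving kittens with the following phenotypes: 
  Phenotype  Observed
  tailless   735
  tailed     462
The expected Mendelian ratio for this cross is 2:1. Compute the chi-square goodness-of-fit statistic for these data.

14.921

Under the 2:1 hypothesis (Σ ratio = 3, N = 1197):
  tailless: 1197 × 2/3 = 798
  tailed: 1197 × 1/3 = 399
χ² = Σ (O − E)² / E
  tailless: (735 − 798)² / 798 = 4.9737
  tailed: (462 − 399)² / 399 = 9.9474
χ² = 4.9737 + 9.9474 = 14.9211 ≈ 14.921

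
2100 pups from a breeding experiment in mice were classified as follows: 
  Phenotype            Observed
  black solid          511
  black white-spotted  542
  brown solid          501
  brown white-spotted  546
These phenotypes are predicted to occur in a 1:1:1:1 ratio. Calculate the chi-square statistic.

2.861

The 1:1:1:1 ratio has 4 parts, so with N = 2100 the expected counts are:
  black solid: 2100 × 1/4 = 525
  black white-spotted: 2100 × 1/4 = 525
  brown solid: 2100 × 1/4 = 525
  brown white-spotted: 2100 × 1/4 = 525
χ² = Σ (O − E)² / E
  black solid: (511 − 525)² / 525 = 0.3733
  black white-spotted: (542 − 525)² / 525 = 0.5505
  brown solid: (501 − 525)² / 525 = 1.0971
  brown white-spotted: (546 − 525)² / 525 = 0.8400
χ² = 0.3733 + 0.5505 + 1.0971 + 0.8400 = 2.8609 ≈ 2.861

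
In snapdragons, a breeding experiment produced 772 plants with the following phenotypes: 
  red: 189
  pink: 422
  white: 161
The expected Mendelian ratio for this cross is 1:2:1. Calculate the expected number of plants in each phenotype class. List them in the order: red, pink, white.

193, 386, 193

Under the 1:2:1 hypothesis (Σ ratio = 4, N = 772):
  red: 772 × 1/4 = 193
  pink: 772 × 2/4 = 386
  white: 772 × 1/4 = 193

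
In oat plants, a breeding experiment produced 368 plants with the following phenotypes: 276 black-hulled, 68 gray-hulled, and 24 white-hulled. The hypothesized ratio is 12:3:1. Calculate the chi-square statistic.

0.058

The 12:3:1 ratio has 16 parts, so with N = 368 the expected counts are:
  black-hulled: 368 × 12/16 = 276
  gray-hulled: 368 × 3/16 = 69
  white-hulled: 368 × 1/16 = 23
χ² = Σ (O − E)² / E
  black-hulled: (276 − 276)² / 276 = 0.0000
  gray-hulled: (68 − 69)² / 69 = 0.0145
  white-hulled: (24 − 23)² / 23 = 0.0435
χ² = 0.0000 + 0.0145 + 0.0435 = 0.058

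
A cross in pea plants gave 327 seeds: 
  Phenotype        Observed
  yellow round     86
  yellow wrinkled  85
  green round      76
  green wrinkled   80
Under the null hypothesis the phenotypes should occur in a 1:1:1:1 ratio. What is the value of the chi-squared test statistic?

0.792

Expected counts for N = 327 under a 1:1:1:1 ratio (total parts = 4):
  yellow round: 327 × 1/4 = 81.75
  yellow wrinkled: 327 × 1/4 = 81.75
  green round: 327 × 1/4 = 81.75
  green wrinkled: 327 × 1/4 = 81.75
χ² = Σ (O − E)² / E
  yellow round: (86 − 81.75)² / 81.75 = 0.2209
  yellow wrinkled: (85 − 81.75)² / 81.75 = 0.1292
  green round: (76 − 81.75)² / 81.75 = 0.4044
  green wrinkled: (80 − 81.75)² / 81.75 = 0.0375
χ² = 0.2209 + 0.1292 + 0.4044 + 0.0375 = 0.792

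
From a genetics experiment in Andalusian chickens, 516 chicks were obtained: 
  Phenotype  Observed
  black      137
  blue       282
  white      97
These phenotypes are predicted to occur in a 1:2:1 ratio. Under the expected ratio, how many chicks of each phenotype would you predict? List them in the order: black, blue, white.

129, 258, 129

Under the 1:2:1 hypothesis (Σ ratio = 4, N = 516):
  black: 516 × 1/4 = 129
  blue: 516 × 2/4 = 258
  white: 516 × 1/4 = 129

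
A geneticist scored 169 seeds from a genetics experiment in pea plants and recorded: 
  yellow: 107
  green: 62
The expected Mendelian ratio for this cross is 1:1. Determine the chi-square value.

Total ratio parts = 2. Expected numbers out of 169:
  yellow: 169 × 1/2 = 84.5
  green: 169 × 1/2 = 84.5
χ² = Σ (O − E)² / E
  yellow: (107 − 84.5)² / 84.5 = 5.9911
  green: (62 − 84.5)² / 84.5 = 5.9911
χ² = 5.9911 + 5.9911 = 11.9822 ≈ 11.982

11.982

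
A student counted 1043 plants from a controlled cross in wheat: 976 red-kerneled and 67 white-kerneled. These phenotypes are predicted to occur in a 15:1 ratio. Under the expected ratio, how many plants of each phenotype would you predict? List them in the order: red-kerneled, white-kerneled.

977.8125, 65.1875

Under the 15:1 hypothesis (Σ ratio = 16, N = 1043):
  red-kerneled: 1043 × 15/16 = 977.8125
  white-kerneled: 1043 × 1/16 = 65.1875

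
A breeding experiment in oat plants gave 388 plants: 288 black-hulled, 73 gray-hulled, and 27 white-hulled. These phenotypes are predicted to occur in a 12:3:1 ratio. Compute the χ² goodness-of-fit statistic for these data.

Total ratio parts = 16. Expected numbers out of 388:
  black-hulled: 388 × 12/16 = 291
  gray-hulled: 388 × 3/16 = 72.75
  white-hulled: 388 × 1/16 = 24.25
χ² = Σ (O − E)² / E
  black-hulled: (288 − 291)² / 291 = 0.0309
  gray-hulled: (73 − 72.75)² / 72.75 = 0.0009
  white-hulled: (27 − 24.25)² / 24.25 = 0.3119
χ² = 0.0309 + 0.0009 + 0.3119 = 0.3437 ≈ 0.344

0.344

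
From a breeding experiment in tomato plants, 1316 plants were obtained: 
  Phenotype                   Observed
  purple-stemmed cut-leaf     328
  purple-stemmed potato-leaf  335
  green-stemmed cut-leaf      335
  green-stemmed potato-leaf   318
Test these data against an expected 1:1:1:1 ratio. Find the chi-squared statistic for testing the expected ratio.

Under the 1:1:1:1 hypothesis (Σ ratio = 4, N = 1316):
  purple-stemmed cut-leaf: 1316 × 1/4 = 329
  purple-stemmed potato-leaf: 1316 × 1/4 = 329
  green-stemmed cut-leaf: 1316 × 1/4 = 329
  green-stemmed potato-leaf: 1316 × 1/4 = 329
χ² = Σ (O − E)² / E
  purple-stemmed cut-leaf: (328 − 329)² / 329 = 0.0030
  purple-stemmed potato-leaf: (335 − 329)² / 329 = 0.1094
  green-stemmed cut-leaf: (335 − 329)² / 329 = 0.1094
  green-stemmed potato-leaf: (318 − 329)² / 329 = 0.3678
χ² = 0.0030 + 0.1094 + 0.1094 + 0.3678 = 0.5896 ≈ 0.590

0.590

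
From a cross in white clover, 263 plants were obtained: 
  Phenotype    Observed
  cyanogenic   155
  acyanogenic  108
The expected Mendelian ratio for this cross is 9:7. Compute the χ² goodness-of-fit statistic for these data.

0.771

Total ratio parts = 16. Expected numbers out of 263:
  cyanogenic: 263 × 9/16 = 147.9375
  acyanogenic: 263 × 7/16 = 115.0625
χ² = Σ (O − E)² / E
  cyanogenic: (155 − 147.9375)² / 147.9375 = 0.3372
  acyanogenic: (108 − 115.0625)² / 115.0625 = 0.4335
χ² = 0.3372 + 0.4335 = 0.7707 ≈ 0.771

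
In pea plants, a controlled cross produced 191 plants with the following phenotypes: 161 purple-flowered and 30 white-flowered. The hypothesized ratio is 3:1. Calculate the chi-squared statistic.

8.798

Total ratio parts = 4. Expected numbers out of 191:
  purple-flowered: 191 × 3/4 = 143.25
  white-flowered: 191 × 1/4 = 47.75
χ² = Σ (O − E)² / E
  purple-flowered: (161 − 143.25)² / 143.25 = 2.1994
  white-flowered: (30 − 47.75)² / 47.75 = 6.5982
χ² = 2.1994 + 6.5982 = 8.7976 ≈ 8.798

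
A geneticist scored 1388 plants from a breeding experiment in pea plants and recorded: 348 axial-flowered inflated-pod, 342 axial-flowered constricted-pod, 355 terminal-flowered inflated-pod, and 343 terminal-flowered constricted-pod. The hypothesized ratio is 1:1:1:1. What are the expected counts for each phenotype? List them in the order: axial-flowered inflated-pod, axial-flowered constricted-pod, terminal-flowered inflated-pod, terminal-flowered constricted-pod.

The 1:1:1:1 ratio has 4 parts, so with N = 1388 the expected counts are:
  axial-flowered inflated-pod: 1388 × 1/4 = 347
  axial-flowered constricted-pod: 1388 × 1/4 = 347
  terminal-flowered inflated-pod: 1388 × 1/4 = 347
  terminal-flowered constricted-pod: 1388 × 1/4 = 347

347, 347, 347, 347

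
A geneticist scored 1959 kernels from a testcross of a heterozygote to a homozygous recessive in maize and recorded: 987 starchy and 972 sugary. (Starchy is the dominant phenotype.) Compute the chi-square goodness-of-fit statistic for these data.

0.115

A testcross of a heterozygote (Aa × aa) gives a 1:1 phenotypic ratio.
Expected counts for N = 1959 under a 1:1 ratio (total parts = 2):
  starchy: 1959 × 1/2 = 979.5
  sugary: 1959 × 1/2 = 979.5
χ² = Σ (O − E)² / E
  starchy: (987 − 979.5)² / 979.5 = 0.0574
  sugary: (972 − 979.5)² / 979.5 = 0.0574
χ² = 0.0574 + 0.0574 = 0.1148 ≈ 0.115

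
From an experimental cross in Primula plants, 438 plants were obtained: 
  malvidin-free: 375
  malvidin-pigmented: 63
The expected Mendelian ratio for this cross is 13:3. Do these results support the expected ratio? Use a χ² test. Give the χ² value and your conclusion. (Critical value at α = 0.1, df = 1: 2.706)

The 13:3 ratio has 16 parts, so with N = 438 the expected counts are:
  malvidin-free: 438 × 13/16 = 355.875
  malvidin-pigmented: 438 × 3/16 = 82.125
χ² = Σ (O − E)² / E
  malvidin-free: (375 − 355.875)² / 355.875 = 1.0278
  malvidin-pigmented: (63 − 82.125)² / 82.125 = 4.4538
χ² = 1.0278 + 4.4538 = 5.4816 ≈ 5.482
Degrees of freedom = 2 − 1 = 1; critical value at α = 0.1 is 2.706.
Since 5.482 > 2.706, we reject the null hypothesis — the data do not fit the 13:3 ratio.

5.482; not consistent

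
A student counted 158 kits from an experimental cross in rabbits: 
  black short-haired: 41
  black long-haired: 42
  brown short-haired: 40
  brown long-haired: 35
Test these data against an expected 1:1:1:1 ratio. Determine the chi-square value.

The 1:1:1:1 ratio has 4 parts, so with N = 158 the expected counts are:
  black short-haired: 158 × 1/4 = 39.5
  black long-haired: 158 × 1/4 = 39.5
  brown short-haired: 158 × 1/4 = 39.5
  brown long-haired: 158 × 1/4 = 39.5
χ² = Σ (O − E)² / E
  black short-haired: (41 − 39.5)² / 39.5 = 0.0570
  black long-haired: (42 − 39.5)² / 39.5 = 0.1582
  brown short-haired: (40 − 39.5)² / 39.5 = 0.0063
  brown long-haired: (35 − 39.5)² / 39.5 = 0.5127
χ² = 0.0570 + 0.1582 + 0.0063 + 0.5127 = 0.7342 ≈ 0.734

0.734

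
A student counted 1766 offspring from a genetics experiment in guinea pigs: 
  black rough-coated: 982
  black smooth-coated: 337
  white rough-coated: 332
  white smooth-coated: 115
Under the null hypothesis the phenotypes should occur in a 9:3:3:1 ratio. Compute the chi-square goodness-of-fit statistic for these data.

Under the 9:3:3:1 hypothesis (Σ ratio = 16, N = 1766):
  black rough-coated: 1766 × 9/16 = 993.375
  black smooth-coated: 1766 × 3/16 = 331.125
  white rough-coated: 1766 × 3/16 = 331.125
  white smooth-coated: 1766 × 1/16 = 110.375
χ² = Σ (O − E)² / E
  black rough-coated: (982 − 993.375)² / 993.375 = 0.1303
  black smooth-coated: (337 − 331.125)² / 331.125 = 0.1042
  white rough-coated: (332 − 331.125)² / 331.125 = 0.0023
  white smooth-coated: (115 − 110.375)² / 110.375 = 0.1938
χ² = 0.1303 + 0.1042 + 0.0023 + 0.1938 = 0.4306 ≈ 0.431

0.431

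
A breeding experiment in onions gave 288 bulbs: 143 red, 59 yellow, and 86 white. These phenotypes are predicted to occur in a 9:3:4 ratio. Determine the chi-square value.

Under the 9:3:4 hypothesis (Σ ratio = 16, N = 288):
  red: 288 × 9/16 = 162
  yellow: 288 × 3/16 = 54
  white: 288 × 4/16 = 72
χ² = Σ (O − E)² / E
  red: (143 − 162)² / 162 = 2.2284
  yellow: (59 − 54)² / 54 = 0.4630
  white: (86 − 72)² / 72 = 2.7222
χ² = 2.2284 + 0.4630 + 2.7222 = 5.4136 ≈ 5.414

5.414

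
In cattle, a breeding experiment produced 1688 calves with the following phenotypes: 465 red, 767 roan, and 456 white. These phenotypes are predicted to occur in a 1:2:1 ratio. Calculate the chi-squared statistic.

Total ratio parts = 4. Expected numbers out of 1688:
  red: 1688 × 1/4 = 422
  roan: 1688 × 2/4 = 844
  white: 1688 × 1/4 = 422
χ² = Σ (O − E)² / E
  red: (465 − 422)² / 422 = 4.3815
  roan: (767 − 844)² / 844 = 7.0249
  white: (456 − 422)² / 422 = 2.7393
χ² = 4.3815 + 7.0249 + 2.7393 = 14.1457 ≈ 14.146

14.146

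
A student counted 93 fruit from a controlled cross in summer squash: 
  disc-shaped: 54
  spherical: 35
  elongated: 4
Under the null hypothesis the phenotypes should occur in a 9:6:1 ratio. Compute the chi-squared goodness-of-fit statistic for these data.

0.620

The 9:6:1 ratio has 16 parts, so with N = 93 the expected counts are:
  disc-shaped: 93 × 9/16 = 52.3125
  spherical: 93 × 6/16 = 34.875
  elongated: 93 × 1/16 = 5.8125
χ² = Σ (O − E)² / E
  disc-shaped: (54 − 52.3125)² / 52.3125 = 0.0544
  spherical: (35 − 34.875)² / 34.875 = 0.0004
  elongated: (4 − 5.8125)² / 5.8125 = 0.5652
χ² = 0.0544 + 0.0004 + 0.5652 = 0.620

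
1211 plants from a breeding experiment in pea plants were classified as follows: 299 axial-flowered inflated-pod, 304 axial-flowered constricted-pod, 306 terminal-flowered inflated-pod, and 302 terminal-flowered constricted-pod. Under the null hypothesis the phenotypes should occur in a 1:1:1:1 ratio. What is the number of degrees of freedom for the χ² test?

A goodness-of-fit test with 4 phenotype classes has df = 4 − 1 = 3.

3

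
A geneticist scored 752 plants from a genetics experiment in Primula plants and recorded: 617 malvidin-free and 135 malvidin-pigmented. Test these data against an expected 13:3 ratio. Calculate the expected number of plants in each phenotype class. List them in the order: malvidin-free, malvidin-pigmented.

Under the 13:3 hypothesis (Σ ratio = 16, N = 752):
  malvidin-free: 752 × 13/16 = 611
  malvidin-pigmented: 752 × 3/16 = 141

611, 141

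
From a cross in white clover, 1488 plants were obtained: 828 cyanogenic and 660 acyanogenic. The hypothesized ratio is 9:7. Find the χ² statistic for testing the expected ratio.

0.221

Expected counts for N = 1488 under a 9:7 ratio (total parts = 16):
  cyanogenic: 1488 × 9/16 = 837
  acyanogenic: 1488 × 7/16 = 651
χ² = Σ (O − E)² / E
  cyanogenic: (828 − 837)² / 837 = 0.0968
  acyanogenic: (660 − 651)² / 651 = 0.1244
χ² = 0.0968 + 0.1244 = 0.2212 ≈ 0.221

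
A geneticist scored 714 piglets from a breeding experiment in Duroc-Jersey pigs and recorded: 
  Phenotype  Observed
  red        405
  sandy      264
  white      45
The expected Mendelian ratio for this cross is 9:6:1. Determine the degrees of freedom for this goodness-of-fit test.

2

A goodness-of-fit test with 3 phenotype classes has df = 3 − 1 = 2.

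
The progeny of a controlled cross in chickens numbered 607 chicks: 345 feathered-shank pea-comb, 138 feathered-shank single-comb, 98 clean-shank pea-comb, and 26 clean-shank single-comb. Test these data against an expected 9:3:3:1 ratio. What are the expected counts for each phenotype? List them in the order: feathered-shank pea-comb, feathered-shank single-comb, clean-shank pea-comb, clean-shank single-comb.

341.4375, 113.8125, 113.8125, 37.9375

Total ratio parts = 16. Expected numbers out of 607:
  feathered-shank pea-comb: 607 × 9/16 = 341.4375
  feathered-shank single-comb: 607 × 3/16 = 113.8125
  clean-shank pea-comb: 607 × 3/16 = 113.8125
  clean-shank single-comb: 607 × 1/16 = 37.9375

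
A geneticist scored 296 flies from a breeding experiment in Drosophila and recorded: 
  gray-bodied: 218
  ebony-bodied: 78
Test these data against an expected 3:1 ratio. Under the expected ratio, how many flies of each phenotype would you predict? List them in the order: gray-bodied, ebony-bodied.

222, 74

Total ratio parts = 4. Expected numbers out of 296:
  gray-bodied: 296 × 3/4 = 222
  ebony-bodied: 296 × 1/4 = 74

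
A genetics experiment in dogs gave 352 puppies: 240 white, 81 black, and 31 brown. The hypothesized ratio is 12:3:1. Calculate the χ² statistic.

9.273

The 12:3:1 ratio has 16 parts, so with N = 352 the expected counts are:
  white: 352 × 12/16 = 264
  black: 352 × 3/16 = 66
  brown: 352 × 1/16 = 22
χ² = Σ (O − E)² / E
  white: (240 − 264)² / 264 = 2.1818
  black: (81 − 66)² / 66 = 3.4091
  brown: (31 − 22)² / 22 = 3.6818
χ² = 2.1818 + 3.4091 + 3.6818 = 9.2727 ≈ 9.273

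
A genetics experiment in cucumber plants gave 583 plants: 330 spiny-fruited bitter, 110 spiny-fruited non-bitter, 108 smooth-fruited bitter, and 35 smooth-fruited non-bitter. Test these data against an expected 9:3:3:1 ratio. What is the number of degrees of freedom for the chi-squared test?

A goodness-of-fit test with 4 phenotype classes has df = 4 − 1 = 3.

3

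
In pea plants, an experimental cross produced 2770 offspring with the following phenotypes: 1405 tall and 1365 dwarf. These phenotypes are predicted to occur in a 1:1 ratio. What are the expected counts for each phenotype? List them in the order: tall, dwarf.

1385, 1385

Under the 1:1 hypothesis (Σ ratio = 2, N = 2770):
  tall: 2770 × 1/2 = 1385
  dwarf: 2770 × 1/2 = 1385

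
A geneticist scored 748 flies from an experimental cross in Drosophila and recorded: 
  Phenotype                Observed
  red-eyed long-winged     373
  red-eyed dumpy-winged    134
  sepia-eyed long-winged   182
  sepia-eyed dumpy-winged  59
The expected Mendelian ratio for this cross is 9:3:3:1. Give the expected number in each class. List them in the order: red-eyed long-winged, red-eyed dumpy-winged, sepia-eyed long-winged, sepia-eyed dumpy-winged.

420.75, 140.25, 140.25, 46.75

Under the 9:3:3:1 hypothesis (Σ ratio = 16, N = 748):
  red-eyed long-winged: 748 × 9/16 = 420.75
  red-eyed dumpy-winged: 748 × 3/16 = 140.25
  sepia-eyed long-winged: 748 × 3/16 = 140.25
  sepia-eyed dumpy-winged: 748 × 1/16 = 46.75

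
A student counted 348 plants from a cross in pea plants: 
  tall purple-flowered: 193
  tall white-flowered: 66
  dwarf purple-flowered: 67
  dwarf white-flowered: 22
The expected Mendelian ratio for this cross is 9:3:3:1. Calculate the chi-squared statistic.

Total ratio parts = 16. Expected numbers out of 348:
  tall purple-flowered: 348 × 9/16 = 195.75
  tall white-flowered: 348 × 3/16 = 65.25
  dwarf purple-flowered: 348 × 3/16 = 65.25
  dwarf white-flowered: 348 × 1/16 = 21.75
χ² = Σ (O − E)² / E
  tall purple-flowered: (193 − 195.75)² / 195.75 = 0.0386
  tall white-flowered: (66 − 65.25)² / 65.25 = 0.0086
  dwarf purple-flowered: (67 − 65.25)² / 65.25 = 0.0469
  dwarf white-flowered: (22 − 21.75)² / 21.75 = 0.0029
χ² = 0.0386 + 0.0086 + 0.0469 + 0.0029 = 0.097

0.097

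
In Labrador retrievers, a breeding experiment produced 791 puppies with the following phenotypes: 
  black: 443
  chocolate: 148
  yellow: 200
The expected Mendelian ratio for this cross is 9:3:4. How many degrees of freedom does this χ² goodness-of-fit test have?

A goodness-of-fit test with 3 phenotype classes has df = 3 − 1 = 2.

2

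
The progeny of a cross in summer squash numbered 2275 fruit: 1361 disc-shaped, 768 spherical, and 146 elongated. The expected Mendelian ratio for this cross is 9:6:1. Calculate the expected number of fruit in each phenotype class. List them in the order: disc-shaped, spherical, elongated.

1279.6875, 853.125, 142.1875

Under the 9:6:1 hypothesis (Σ ratio = 16, N = 2275):
  disc-shaped: 2275 × 9/16 = 1279.6875
  spherical: 2275 × 6/16 = 853.125
  elongated: 2275 × 1/16 = 142.1875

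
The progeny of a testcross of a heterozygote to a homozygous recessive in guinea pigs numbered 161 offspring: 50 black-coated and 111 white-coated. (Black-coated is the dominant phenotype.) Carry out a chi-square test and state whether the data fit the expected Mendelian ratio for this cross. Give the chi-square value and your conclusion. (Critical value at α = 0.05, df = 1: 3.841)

23.112; not consistent

A testcross of a heterozygote (Aa × aa) gives a 1:1 phenotypic ratio.
The 1:1 ratio has 2 parts, so with N = 161 the expected counts are:
  black-coated: 161 × 1/2 = 80.5
  white-coated: 161 × 1/2 = 80.5
χ² = Σ (O − E)² / E
  black-coated: (50 − 80.5)² / 80.5 = 11.5559
  white-coated: (111 − 80.5)² / 80.5 = 11.5559
χ² = 11.5559 + 11.5559 = 23.1118 ≈ 23.112
Degrees of freedom = 2 − 1 = 1; critical value at α = 0.05 is 3.841.
Since 23.112 > 3.841, we reject the null hypothesis — the data do not fit the 1:1 ratio.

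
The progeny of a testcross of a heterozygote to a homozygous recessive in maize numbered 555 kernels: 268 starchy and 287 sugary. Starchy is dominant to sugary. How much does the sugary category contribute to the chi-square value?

0.325

A testcross of a heterozygote (Aa × aa) gives a 1:1 phenotypic ratio.
Expected counts for N = 555 under a 1:1 ratio (total parts = 2):
  starchy: 555 × 1/2 = 277.5
  sugary: 555 × 1/2 = 277.5
Contribution of sugary: (287 − 277.5)² / 277.5 = 0.3252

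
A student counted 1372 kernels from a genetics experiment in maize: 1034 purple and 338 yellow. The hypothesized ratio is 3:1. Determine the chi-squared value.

0.097

Under the 3:1 hypothesis (Σ ratio = 4, N = 1372):
  purple: 1372 × 3/4 = 1029
  yellow: 1372 × 1/4 = 343
χ² = Σ (O − E)² / E
  purple: (1034 − 1029)² / 1029 = 0.0243
  yellow: (338 − 343)² / 343 = 0.0729
χ² = 0.0243 + 0.0729 = 0.0972 ≈ 0.097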